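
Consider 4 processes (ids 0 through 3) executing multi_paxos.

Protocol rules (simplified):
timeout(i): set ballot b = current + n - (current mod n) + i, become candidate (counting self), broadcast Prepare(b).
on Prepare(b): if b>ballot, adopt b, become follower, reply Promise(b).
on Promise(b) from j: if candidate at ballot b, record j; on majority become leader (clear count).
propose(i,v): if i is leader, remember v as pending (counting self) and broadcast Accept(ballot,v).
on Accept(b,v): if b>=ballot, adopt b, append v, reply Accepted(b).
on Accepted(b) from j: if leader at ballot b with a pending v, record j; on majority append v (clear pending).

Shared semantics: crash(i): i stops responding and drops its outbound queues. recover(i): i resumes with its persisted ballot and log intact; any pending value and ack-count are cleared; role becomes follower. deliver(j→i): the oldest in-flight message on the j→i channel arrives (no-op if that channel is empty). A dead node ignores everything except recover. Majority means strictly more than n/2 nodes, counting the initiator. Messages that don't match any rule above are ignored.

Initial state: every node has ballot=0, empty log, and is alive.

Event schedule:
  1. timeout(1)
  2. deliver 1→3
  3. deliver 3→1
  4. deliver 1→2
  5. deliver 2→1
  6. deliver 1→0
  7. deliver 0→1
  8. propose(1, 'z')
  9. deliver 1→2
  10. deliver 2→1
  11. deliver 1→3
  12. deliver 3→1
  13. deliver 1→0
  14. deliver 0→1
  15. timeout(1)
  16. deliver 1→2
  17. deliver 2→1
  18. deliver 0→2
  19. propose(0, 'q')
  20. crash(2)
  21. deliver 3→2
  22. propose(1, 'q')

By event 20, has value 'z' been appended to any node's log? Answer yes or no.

yes

after 1 — timeout(1): n1:cand/b5/[-]
after 2 — deliver 1→3: n3:foll/b5/[-]
after 3 — deliver 3→1: ·
after 4 — deliver 1→2: n2:foll/b5/[-]
after 5 — deliver 2→1: n1:lead/b5/[-]
after 6 — deliver 1→0: n0:foll/b5/[-]
after 7 — deliver 0→1: ·
after 8 — propose(1,'z'): ·
after 9 — deliver 1→2: n2:foll/b5/[z]
after 10 — deliver 2→1: ·
after 11 — deliver 1→3: n3:foll/b5/[z]
after 12 — deliver 3→1: n1:lead/b5/[z]
after 13 — deliver 1→0: n0:foll/b5/[z]
after 14 — deliver 0→1: ·
after 15 — timeout(1): n1:cand/b9/[z]
after 16 — deliver 1→2: n2:foll/b9/[z]
after 17 — deliver 2→1: ·
after 18 — deliver 0→2: ·
after 19 — propose(0,'q'): ·
after 20 — crash(2): n2:✗foll/b9/[z]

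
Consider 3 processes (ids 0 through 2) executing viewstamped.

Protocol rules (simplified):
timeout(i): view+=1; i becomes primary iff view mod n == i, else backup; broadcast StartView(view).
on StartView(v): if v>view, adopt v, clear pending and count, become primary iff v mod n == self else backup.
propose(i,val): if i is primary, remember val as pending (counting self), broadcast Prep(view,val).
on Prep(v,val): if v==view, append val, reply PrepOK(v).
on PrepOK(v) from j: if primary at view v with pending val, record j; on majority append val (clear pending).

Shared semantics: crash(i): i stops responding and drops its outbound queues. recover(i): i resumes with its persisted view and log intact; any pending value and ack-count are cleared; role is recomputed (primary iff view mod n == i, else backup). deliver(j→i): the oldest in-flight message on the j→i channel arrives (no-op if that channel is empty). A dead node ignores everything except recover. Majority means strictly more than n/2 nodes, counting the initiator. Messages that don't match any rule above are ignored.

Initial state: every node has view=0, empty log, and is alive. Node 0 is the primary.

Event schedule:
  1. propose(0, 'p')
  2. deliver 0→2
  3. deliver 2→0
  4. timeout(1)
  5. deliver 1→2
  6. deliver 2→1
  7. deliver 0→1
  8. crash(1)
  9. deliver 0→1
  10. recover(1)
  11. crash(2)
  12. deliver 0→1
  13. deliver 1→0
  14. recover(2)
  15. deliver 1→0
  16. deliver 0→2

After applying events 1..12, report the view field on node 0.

[1] propose(0,'p') → ∅
[2] deliver 0→2 → N2(back v0 [p])
[3] deliver 2→0 → N0(prim v0 [p])
[4] timeout(1) → N1(prim v1 [-])
[5] deliver 1→2 → N2(back v1 [p])
[6] deliver 2→1 → ∅
[7] deliver 0→1 → ∅
[8] crash(1) → N1(✗prim v1 [-])
[9] deliver 0→1 → ∅
[10] recover(1) → N1(prim v1 [-])
[11] crash(2) → N2(✗back v1 [p])
[12] deliver 0→1 → ∅

0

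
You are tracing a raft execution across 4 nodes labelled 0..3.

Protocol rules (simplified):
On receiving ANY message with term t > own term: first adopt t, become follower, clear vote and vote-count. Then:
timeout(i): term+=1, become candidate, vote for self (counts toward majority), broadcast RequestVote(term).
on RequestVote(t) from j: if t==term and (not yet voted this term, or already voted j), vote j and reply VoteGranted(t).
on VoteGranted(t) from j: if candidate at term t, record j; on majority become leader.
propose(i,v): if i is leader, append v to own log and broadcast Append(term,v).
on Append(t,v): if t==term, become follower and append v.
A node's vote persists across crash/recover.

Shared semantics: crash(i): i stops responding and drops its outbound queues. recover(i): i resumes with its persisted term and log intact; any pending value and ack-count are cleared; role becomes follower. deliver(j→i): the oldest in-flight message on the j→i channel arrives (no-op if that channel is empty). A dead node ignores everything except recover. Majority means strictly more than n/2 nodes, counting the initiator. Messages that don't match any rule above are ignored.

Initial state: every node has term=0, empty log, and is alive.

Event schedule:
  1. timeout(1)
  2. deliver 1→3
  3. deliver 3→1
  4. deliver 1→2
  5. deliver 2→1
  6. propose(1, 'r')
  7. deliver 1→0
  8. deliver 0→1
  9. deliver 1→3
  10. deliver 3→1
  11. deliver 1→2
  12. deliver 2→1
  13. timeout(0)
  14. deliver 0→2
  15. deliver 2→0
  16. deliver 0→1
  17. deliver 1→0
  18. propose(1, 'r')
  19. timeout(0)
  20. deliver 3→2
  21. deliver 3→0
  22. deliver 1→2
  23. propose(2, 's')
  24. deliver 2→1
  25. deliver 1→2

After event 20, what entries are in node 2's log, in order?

r

1. timeout(1):  <1:cand t1 ->
2. deliver 1→3:  <3:foll t1 ->
3. deliver 3→1:  nop
4. deliver 1→2:  <2:foll t1 ->
5. deliver 2→1:  <1:lead t1 ->
6. propose(1,'r'):  <1:lead t1 r>
7. deliver 1→0:  <0:foll t1 ->
8. deliver 0→1:  nop
9. deliver 1→3:  <3:foll t1 r>
10. deliver 3→1:  nop
11. deliver 1→2:  <2:foll t1 r>
12. deliver 2→1:  nop
13. timeout(0):  <0:cand t2 ->
14. deliver 0→2:  <2:foll t2 r>
15. deliver 2→0:  nop
16. deliver 0→1:  <1:foll t2 r>
17. deliver 1→0:  nop
18. propose(1,'r'):  nop
19. timeout(0):  <0:cand t3 ->
20. deliver 3→2:  nop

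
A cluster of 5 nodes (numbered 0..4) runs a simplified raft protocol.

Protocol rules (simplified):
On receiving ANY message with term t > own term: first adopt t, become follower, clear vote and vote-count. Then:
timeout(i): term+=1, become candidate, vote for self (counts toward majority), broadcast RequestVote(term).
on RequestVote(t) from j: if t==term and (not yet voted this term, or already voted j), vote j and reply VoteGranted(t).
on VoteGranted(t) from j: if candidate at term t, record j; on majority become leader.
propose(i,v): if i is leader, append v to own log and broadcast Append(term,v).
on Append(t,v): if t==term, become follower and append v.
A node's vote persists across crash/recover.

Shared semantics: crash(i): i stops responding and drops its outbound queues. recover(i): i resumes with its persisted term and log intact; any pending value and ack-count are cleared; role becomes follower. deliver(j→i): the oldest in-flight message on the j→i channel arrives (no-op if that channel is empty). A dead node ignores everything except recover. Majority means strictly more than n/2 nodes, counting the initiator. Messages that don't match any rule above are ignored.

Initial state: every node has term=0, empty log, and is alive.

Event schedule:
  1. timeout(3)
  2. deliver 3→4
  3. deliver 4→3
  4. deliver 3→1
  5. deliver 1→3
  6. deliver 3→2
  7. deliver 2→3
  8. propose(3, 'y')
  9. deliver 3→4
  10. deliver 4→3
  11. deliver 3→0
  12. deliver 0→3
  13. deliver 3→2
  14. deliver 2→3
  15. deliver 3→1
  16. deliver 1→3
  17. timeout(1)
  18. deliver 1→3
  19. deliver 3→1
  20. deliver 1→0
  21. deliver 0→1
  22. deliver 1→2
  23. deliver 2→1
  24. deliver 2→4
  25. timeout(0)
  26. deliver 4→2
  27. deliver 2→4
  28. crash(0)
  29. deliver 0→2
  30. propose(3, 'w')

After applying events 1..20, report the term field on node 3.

e1 timeout(3): 3[cand,t=1,-]
e2 deliver 3→4: 4[foll,t=1,-]
e3 deliver 4→3: ·
e4 deliver 3→1: 1[foll,t=1,-]
e5 deliver 1→3: 3[lead,t=1,-]
e6 deliver 3→2: 2[foll,t=1,-]
e7 deliver 2→3: ·
e8 propose(3,'y'): 3[lead,t=1,y]
e9 deliver 3→4: 4[foll,t=1,y]
e10 deliver 4→3: ·
e11 deliver 3→0: 0[foll,t=1,-]
e12 deliver 0→3: ·
e13 deliver 3→2: 2[foll,t=1,y]
e14 deliver 2→3: ·
e15 deliver 3→1: 1[foll,t=1,y]
e16 deliver 1→3: ·
e17 timeout(1): 1[cand,t=2,y]
e18 deliver 1→3: 3[foll,t=2,y]
e19 deliver 3→1: ·
e20 deliver 1→0: 0[foll,t=2,-]

2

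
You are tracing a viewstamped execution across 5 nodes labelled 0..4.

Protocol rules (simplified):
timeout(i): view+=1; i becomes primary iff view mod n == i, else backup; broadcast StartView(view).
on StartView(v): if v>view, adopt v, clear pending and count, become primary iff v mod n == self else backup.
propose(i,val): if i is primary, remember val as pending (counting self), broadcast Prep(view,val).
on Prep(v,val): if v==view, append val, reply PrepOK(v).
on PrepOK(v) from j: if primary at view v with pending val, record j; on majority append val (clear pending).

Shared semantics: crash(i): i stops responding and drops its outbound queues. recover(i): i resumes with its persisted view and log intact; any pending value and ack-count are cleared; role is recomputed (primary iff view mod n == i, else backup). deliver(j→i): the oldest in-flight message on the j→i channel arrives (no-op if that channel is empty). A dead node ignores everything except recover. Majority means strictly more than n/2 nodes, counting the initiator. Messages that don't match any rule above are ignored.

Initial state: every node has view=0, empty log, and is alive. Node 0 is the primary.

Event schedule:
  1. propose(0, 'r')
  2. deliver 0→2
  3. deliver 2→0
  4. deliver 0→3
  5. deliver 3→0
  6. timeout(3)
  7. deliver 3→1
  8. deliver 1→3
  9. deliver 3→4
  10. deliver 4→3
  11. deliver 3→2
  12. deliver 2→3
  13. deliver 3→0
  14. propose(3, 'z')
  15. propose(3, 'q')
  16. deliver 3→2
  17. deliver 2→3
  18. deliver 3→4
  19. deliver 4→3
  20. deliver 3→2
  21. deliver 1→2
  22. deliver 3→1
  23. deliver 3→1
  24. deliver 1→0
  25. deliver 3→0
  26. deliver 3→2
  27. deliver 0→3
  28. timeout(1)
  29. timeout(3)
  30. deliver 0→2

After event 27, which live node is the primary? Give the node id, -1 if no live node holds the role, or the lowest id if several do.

1

e1 propose(0,'r'): ·
e2 deliver 0→2: 2[back,v=0,r]
e3 deliver 2→0: ·
e4 deliver 0→3: 3[back,v=0,r]
e5 deliver 3→0: 0[prim,v=0,r]
e6 timeout(3): 3[back,v=1,r]
e7 deliver 3→1: 1[prim,v=1,-]
e8 deliver 1→3: ·
e9 deliver 3→4: 4[back,v=1,-]
e10 deliver 4→3: ·
e11 deliver 3→2: 2[back,v=1,r]
e12 deliver 2→3: ·
e13 deliver 3→0: 0[back,v=1,r]
e14 propose(3,'z'): ·
e15 propose(3,'q'): ·
e16 deliver 3→2: ·
e17 deliver 2→3: ·
e18 deliver 3→4: ·
e19 deliver 4→3: ·
e20 deliver 3→2: ·
e21 deliver 1→2: ·
e22 deliver 3→1: ·
e23 deliver 3→1: ·
e24 deliver 1→0: ·
e25 deliver 3→0: ·
e26 deliver 3→2: ·
e27 deliver 0→3: ·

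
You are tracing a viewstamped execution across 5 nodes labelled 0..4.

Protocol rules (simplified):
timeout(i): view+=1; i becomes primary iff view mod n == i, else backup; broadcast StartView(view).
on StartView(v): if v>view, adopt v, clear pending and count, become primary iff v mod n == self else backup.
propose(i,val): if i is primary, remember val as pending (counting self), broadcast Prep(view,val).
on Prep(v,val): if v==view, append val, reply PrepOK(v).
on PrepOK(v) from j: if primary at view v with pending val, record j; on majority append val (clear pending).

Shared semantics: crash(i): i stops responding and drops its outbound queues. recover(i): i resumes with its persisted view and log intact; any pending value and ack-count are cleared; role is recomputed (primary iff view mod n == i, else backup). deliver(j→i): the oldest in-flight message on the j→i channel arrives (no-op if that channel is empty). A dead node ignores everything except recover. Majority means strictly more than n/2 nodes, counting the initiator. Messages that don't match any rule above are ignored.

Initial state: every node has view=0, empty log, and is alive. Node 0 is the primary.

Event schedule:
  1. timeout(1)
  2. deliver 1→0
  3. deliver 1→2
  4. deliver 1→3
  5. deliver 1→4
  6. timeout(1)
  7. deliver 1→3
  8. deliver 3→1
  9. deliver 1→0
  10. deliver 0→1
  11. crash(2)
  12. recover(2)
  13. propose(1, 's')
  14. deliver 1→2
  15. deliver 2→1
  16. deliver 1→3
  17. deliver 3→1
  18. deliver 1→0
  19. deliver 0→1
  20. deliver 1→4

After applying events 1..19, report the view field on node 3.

2

after 1 — timeout(1): n1:prim/v1/[-]
after 2 — deliver 1→0: n0:back/v1/[-]
after 3 — deliver 1→2: n2:back/v1/[-]
after 4 — deliver 1→3: n3:back/v1/[-]
after 5 — deliver 1→4: n4:back/v1/[-]
after 6 — timeout(1): n1:back/v2/[-]
after 7 — deliver 1→3: n3:back/v2/[-]
after 8 — deliver 3→1: ·
after 9 — deliver 1→0: n0:back/v2/[-]
after 10 — deliver 0→1: ·
after 11 — crash(2): n2:✗back/v1/[-]
after 12 — recover(2): n2:back/v1/[-]
after 13 — propose(1,'s'): ·
after 14 — deliver 1→2: n2:prim/v2/[-]
after 15 — deliver 2→1: ·
after 16 — deliver 1→3: ·
after 17 — deliver 3→1: ·
after 18 — deliver 1→0: ·
after 19 — deliver 0→1: ·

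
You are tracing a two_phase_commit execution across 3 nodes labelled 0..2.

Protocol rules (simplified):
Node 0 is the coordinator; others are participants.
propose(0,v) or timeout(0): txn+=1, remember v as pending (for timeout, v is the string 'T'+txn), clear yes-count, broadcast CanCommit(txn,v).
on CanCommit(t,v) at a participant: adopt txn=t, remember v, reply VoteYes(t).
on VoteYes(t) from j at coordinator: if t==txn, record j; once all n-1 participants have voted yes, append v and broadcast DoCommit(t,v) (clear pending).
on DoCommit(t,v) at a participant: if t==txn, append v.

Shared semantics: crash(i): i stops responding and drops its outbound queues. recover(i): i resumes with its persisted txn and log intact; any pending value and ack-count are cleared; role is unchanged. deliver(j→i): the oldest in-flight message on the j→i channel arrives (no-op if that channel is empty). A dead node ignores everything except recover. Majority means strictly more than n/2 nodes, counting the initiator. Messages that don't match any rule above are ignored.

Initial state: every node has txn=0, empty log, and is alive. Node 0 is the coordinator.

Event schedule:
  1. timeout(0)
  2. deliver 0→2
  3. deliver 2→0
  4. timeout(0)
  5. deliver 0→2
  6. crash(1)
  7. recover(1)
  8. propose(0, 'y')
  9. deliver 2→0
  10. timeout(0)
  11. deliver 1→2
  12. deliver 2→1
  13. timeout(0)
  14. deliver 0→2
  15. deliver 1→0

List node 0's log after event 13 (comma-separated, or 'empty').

1. timeout(0):  <0:coor t1 ->
2. deliver 0→2:  <2:part t1 ->
3. deliver 2→0:  nop
4. timeout(0):  <0:coor t2 ->
5. deliver 0→2:  <2:part t2 ->
6. crash(1):  <1:✗part t0 ->
7. recover(1):  <1:part t0 ->
8. propose(0,'y'):  <0:coor t3 ->
9. deliver 2→0:  nop
10. timeout(0):  <0:coor t4 ->
11. deliver 1→2:  nop
12. deliver 2→1:  nop
13. timeout(0):  <0:coor t5 ->

empty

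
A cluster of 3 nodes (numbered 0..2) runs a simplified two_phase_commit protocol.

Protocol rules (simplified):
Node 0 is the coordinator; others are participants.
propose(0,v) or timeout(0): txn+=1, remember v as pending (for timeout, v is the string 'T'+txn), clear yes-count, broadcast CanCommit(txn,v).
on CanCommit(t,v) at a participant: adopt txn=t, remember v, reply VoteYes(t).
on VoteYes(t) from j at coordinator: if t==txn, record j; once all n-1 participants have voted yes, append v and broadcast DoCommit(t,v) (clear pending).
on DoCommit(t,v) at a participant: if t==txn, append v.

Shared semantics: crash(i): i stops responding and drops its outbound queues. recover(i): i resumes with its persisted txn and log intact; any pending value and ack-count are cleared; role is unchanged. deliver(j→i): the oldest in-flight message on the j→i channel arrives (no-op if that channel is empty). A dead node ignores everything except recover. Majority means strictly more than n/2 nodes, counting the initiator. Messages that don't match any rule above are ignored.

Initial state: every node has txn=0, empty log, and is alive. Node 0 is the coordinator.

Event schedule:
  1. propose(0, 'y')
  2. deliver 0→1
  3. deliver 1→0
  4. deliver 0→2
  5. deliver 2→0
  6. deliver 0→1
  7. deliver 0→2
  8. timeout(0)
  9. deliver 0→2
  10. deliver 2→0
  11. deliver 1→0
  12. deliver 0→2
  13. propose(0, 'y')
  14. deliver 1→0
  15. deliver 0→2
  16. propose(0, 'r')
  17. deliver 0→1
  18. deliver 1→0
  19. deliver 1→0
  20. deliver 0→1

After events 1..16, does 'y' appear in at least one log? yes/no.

step 1 propose(0,'y'): 0={coor,t=1,log=-}
step 2 deliver 0→1: 1={part,t=1,log=-}
step 3 deliver 1→0: —
step 4 deliver 0→2: 2={part,t=1,log=-}
step 5 deliver 2→0: 0={coor,t=1,log=y}
step 6 deliver 0→1: 1={part,t=1,log=y}
step 7 deliver 0→2: 2={part,t=1,log=y}
step 8 timeout(0): 0={coor,t=2,log=y}
step 9 deliver 0→2: 2={part,t=2,log=y}
step 10 deliver 2→0: —
step 11 deliver 1→0: —
step 12 deliver 0→2: —
step 13 propose(0,'y'): 0={coor,t=3,log=y}
step 14 deliver 1→0: —
step 15 deliver 0→2: 2={part,t=3,log=y}
step 16 propose(0,'r'): 0={coor,t=4,log=y}

yes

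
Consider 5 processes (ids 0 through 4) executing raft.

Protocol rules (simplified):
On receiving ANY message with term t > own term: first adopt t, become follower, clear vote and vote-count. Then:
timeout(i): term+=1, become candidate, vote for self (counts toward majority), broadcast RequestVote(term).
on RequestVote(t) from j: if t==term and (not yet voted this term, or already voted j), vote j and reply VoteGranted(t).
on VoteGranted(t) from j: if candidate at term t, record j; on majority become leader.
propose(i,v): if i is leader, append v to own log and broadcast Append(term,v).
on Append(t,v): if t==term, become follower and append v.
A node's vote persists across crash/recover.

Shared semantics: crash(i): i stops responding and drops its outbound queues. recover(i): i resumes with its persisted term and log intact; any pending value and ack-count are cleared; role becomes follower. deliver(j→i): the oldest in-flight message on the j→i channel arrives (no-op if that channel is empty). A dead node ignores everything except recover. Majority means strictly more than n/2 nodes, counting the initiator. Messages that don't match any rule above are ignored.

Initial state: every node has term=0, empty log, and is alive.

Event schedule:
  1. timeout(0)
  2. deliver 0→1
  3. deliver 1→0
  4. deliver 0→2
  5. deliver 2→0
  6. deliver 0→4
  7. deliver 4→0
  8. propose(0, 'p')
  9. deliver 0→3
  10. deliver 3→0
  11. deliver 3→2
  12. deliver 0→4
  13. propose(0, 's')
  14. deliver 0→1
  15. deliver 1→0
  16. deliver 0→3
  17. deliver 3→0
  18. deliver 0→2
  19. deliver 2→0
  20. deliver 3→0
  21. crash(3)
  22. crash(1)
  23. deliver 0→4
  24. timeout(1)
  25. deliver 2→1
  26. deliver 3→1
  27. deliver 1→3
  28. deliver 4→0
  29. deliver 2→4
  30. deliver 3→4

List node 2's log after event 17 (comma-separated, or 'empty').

e1 timeout(0): 0[cand,t=1,-]
e2 deliver 0→1: 1[foll,t=1,-]
e3 deliver 1→0: ·
e4 deliver 0→2: 2[foll,t=1,-]
e5 deliver 2→0: 0[lead,t=1,-]
e6 deliver 0→4: 4[foll,t=1,-]
e7 deliver 4→0: ·
e8 propose(0,'p'): 0[lead,t=1,p]
e9 deliver 0→3: 3[foll,t=1,-]
e10 deliver 3→0: ·
e11 deliver 3→2: ·
e12 deliver 0→4: 4[foll,t=1,p]
e13 propose(0,'s'): 0[lead,t=1,p,s]
e14 deliver 0→1: 1[foll,t=1,p]
e15 deliver 1→0: ·
e16 deliver 0→3: 3[foll,t=1,p]
e17 deliver 3→0: ·

empty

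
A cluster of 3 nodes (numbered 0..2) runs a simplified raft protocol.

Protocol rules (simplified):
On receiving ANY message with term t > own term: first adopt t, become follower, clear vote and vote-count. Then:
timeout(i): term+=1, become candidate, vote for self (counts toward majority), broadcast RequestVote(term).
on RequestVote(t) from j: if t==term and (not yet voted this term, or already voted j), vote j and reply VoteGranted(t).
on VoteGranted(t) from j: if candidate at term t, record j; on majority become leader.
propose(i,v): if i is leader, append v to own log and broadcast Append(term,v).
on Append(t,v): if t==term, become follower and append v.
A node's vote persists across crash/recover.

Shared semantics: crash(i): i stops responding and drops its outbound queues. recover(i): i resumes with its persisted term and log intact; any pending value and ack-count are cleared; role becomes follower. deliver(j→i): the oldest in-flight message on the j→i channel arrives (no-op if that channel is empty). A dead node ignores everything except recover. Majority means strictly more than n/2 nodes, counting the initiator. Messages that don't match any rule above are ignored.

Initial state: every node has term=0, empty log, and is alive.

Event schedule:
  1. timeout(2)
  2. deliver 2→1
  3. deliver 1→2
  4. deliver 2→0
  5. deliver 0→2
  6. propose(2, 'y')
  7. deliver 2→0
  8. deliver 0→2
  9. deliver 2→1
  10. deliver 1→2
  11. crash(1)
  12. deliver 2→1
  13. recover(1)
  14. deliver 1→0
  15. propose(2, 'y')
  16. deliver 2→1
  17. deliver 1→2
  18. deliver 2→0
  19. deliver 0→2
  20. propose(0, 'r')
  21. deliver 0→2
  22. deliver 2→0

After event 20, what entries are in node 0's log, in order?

1. timeout(2):  <2:cand t1 ->
2. deliver 2→1:  <1:foll t1 ->
3. deliver 1→2:  <2:lead t1 ->
4. deliver 2→0:  <0:foll t1 ->
5. deliver 0→2:  nop
6. propose(2,'y'):  <2:lead t1 y>
7. deliver 2→0:  <0:foll t1 y>
8. deliver 0→2:  nop
9. deliver 2→1:  <1:foll t1 y>
10. deliver 1→2:  nop
11. crash(1):  <1:✗foll t1 y>
12. deliver 2→1:  nop
13. recover(1):  <1:foll t1 y>
14. deliver 1→0:  nop
15. propose(2,'y'):  <2:lead t1 y,y>
16. deliver 2→1:  <1:foll t1 y,y>
17. deliver 1→2:  nop
18. deliver 2→0:  <0:foll t1 y,y>
19. deliver 0→2:  nop
20. propose(0,'r'):  nop

y,y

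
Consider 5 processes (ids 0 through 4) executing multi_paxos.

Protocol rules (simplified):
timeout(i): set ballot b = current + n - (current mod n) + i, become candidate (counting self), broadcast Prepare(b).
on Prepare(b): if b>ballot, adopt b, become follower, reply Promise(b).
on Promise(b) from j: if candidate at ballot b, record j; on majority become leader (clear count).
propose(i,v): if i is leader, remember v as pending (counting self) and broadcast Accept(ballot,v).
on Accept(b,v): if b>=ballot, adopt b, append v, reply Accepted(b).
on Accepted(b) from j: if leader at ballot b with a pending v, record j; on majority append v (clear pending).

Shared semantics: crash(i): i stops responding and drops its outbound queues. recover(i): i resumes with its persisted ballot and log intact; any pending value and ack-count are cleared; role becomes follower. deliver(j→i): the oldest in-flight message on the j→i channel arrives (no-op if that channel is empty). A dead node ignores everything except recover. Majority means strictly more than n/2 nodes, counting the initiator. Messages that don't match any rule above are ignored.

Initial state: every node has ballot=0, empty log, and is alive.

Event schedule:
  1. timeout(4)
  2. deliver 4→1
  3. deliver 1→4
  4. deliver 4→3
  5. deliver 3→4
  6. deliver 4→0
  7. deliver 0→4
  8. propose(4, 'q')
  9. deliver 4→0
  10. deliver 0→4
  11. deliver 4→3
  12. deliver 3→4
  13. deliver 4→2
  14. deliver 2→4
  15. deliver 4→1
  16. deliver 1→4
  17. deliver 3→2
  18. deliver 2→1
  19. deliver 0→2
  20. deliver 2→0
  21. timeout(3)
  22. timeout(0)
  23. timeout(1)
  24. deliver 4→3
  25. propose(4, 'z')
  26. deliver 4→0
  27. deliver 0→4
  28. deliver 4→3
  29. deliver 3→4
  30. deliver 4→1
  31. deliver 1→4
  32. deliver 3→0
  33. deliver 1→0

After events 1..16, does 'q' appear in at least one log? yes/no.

yes

step 1 timeout(4): 4={cand,b=9,log=-}
step 2 deliver 4→1: 1={foll,b=9,log=-}
step 3 deliver 1→4: —
step 4 deliver 4→3: 3={foll,b=9,log=-}
step 5 deliver 3→4: 4={lead,b=9,log=-}
step 6 deliver 4→0: 0={foll,b=9,log=-}
step 7 deliver 0→4: —
step 8 propose(4,'q'): —
step 9 deliver 4→0: 0={foll,b=9,log=q}
step 10 deliver 0→4: —
step 11 deliver 4→3: 3={foll,b=9,log=q}
step 12 deliver 3→4: 4={lead,b=9,log=q}
step 13 deliver 4→2: 2={foll,b=9,log=-}
step 14 deliver 2→4: —
step 15 deliver 4→1: 1={foll,b=9,log=q}
step 16 deliver 1→4: —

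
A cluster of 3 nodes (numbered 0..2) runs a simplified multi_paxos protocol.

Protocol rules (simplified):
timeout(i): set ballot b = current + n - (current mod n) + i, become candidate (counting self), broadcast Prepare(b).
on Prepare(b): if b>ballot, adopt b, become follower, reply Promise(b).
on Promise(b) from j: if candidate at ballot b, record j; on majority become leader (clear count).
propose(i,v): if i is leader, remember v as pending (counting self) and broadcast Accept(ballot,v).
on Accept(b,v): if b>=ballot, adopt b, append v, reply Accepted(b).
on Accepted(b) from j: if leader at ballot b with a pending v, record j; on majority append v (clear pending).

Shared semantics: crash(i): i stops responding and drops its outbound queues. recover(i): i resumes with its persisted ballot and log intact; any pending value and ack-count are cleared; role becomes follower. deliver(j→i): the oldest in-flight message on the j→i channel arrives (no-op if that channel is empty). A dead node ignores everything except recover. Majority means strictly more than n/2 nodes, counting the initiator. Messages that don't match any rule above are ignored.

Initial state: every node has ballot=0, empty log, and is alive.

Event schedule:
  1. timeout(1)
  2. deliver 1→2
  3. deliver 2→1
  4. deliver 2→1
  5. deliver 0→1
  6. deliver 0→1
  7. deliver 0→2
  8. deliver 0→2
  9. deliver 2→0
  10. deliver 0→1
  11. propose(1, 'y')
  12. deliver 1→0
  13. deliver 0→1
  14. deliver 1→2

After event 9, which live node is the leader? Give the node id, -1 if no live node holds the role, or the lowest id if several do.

1

[1] timeout(1) → N1(cand b4 [-])
[2] deliver 1→2 → N2(foll b4 [-])
[3] deliver 2→1 → N1(lead b4 [-])
[4] deliver 2→1 → ∅
[5] deliver 0→1 → ∅
[6] deliver 0→1 → ∅
[7] deliver 0→2 → ∅
[8] deliver 0→2 → ∅
[9] deliver 2→0 → ∅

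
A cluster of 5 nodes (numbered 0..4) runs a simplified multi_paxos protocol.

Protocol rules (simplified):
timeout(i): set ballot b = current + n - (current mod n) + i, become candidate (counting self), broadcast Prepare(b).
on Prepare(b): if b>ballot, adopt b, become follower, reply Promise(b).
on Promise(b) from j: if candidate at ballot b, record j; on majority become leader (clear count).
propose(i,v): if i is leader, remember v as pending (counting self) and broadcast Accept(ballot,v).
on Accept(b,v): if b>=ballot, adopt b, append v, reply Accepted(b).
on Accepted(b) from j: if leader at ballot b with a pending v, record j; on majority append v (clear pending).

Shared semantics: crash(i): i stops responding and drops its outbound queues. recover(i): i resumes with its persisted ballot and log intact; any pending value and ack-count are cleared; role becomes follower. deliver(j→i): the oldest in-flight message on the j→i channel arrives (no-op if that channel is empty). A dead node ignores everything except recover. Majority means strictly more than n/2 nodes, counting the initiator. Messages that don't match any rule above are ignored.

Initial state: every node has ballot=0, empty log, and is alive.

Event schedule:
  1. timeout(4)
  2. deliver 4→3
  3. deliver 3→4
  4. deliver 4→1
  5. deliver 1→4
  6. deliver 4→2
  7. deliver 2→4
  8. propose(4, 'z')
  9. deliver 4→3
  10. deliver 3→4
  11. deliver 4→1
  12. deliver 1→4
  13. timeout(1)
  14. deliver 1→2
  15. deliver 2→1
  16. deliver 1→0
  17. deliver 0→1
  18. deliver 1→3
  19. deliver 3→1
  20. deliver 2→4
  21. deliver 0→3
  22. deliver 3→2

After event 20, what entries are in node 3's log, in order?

z

1. timeout(4):  <4:cand b9 ->
2. deliver 4→3:  <3:foll b9 ->
3. deliver 3→4:  nop
4. deliver 4→1:  <1:foll b9 ->
5. deliver 1→4:  <4:lead b9 ->
6. deliver 4→2:  <2:foll b9 ->
7. deliver 2→4:  nop
8. propose(4,'z'):  nop
9. deliver 4→3:  <3:foll b9 z>
10. deliver 3→4:  nop
11. deliver 4→1:  <1:foll b9 z>
12. deliver 1→4:  <4:lead b9 z>
13. timeout(1):  <1:cand b11 z>
14. deliver 1→2:  <2:foll b11 ->
15. deliver 2→1:  nop
16. deliver 1→0:  <0:foll b11 ->
17. deliver 0→1:  <1:lead b11 z>
18. deliver 1→3:  <3:foll b11 z>
19. deliver 3→1:  nop
20. deliver 2→4:  nop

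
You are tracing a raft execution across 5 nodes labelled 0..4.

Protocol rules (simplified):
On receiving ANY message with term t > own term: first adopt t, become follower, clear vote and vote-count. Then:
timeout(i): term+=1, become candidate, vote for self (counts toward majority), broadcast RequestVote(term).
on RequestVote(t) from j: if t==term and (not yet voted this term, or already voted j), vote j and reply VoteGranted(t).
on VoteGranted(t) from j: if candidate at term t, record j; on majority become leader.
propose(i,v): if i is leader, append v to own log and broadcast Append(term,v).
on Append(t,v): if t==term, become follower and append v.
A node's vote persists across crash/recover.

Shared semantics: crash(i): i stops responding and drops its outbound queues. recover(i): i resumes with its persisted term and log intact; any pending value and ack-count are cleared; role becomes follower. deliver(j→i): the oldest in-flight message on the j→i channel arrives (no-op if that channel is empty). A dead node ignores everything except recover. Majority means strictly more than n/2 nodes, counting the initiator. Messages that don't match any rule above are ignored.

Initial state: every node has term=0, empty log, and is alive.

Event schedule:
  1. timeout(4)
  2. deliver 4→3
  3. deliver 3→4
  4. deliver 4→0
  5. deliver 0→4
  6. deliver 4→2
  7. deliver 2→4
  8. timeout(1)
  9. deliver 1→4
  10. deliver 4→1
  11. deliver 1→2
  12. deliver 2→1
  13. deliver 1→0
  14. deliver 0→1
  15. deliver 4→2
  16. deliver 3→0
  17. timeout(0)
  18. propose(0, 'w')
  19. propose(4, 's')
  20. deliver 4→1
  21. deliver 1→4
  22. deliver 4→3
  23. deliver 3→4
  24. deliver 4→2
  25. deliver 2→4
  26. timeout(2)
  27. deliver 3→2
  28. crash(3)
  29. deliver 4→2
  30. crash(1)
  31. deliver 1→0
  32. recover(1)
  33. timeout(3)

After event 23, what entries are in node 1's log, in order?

1. timeout(4):  <4:cand t1 ->
2. deliver 4→3:  <3:foll t1 ->
3. deliver 3→4:  nop
4. deliver 4→0:  <0:foll t1 ->
5. deliver 0→4:  <4:lead t1 ->
6. deliver 4→2:  <2:foll t1 ->
7. deliver 2→4:  nop
8. timeout(1):  <1:cand t1 ->
9. deliver 1→4:  nop
10. deliver 4→1:  nop
11. deliver 1→2:  nop
12. deliver 2→1:  nop
13. deliver 1→0:  nop
14. deliver 0→1:  nop
15. deliver 4→2:  nop
16. deliver 3→0:  nop
17. timeout(0):  <0:cand t2 ->
18. propose(0,'w'):  nop
19. propose(4,'s'):  <4:lead t1 s>
20. deliver 4→1:  <1:foll t1 s>
21. deliver 1→4:  nop
22. deliver 4→3:  <3:foll t1 s>
23. deliver 3→4:  nop

s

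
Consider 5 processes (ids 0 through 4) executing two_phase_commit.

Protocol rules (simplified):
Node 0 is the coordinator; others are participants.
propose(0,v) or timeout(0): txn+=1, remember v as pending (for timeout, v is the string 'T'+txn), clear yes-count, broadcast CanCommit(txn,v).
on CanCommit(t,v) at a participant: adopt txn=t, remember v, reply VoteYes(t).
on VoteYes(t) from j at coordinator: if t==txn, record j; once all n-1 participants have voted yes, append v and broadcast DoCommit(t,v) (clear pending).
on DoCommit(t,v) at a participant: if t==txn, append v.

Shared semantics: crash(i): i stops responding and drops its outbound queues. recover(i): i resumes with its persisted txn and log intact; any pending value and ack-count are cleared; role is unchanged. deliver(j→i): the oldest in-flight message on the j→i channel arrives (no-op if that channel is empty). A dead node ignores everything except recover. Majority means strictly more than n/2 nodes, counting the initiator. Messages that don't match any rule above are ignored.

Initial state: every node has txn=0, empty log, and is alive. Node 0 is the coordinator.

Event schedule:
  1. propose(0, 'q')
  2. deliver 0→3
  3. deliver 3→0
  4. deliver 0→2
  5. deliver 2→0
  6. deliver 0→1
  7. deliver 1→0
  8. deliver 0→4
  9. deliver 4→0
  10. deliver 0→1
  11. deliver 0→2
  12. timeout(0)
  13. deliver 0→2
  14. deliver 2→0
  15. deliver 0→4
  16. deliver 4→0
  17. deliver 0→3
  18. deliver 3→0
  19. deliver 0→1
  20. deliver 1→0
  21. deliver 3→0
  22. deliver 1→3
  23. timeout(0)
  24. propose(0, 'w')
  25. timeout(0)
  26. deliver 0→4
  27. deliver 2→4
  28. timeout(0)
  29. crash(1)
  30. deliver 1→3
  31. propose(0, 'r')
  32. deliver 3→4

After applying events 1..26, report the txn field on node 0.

5

step 1 propose(0,'q'): 0={coor,t=1,log=-}
step 2 deliver 0→3: 3={part,t=1,log=-}
step 3 deliver 3→0: —
step 4 deliver 0→2: 2={part,t=1,log=-}
step 5 deliver 2→0: —
step 6 deliver 0→1: 1={part,t=1,log=-}
step 7 deliver 1→0: —
step 8 deliver 0→4: 4={part,t=1,log=-}
step 9 deliver 4→0: 0={coor,t=1,log=q}
step 10 deliver 0→1: 1={part,t=1,log=q}
step 11 deliver 0→2: 2={part,t=1,log=q}
step 12 timeout(0): 0={coor,t=2,log=q}
step 13 deliver 0→2: 2={part,t=2,log=q}
step 14 deliver 2→0: —
step 15 deliver 0→4: 4={part,t=1,log=q}
step 16 deliver 4→0: —
step 17 deliver 0→3: 3={part,t=1,log=q}
step 18 deliver 3→0: —
step 19 deliver 0→1: 1={part,t=2,log=q}
step 20 deliver 1→0: —
step 21 deliver 3→0: —
step 22 deliver 1→3: —
step 23 timeout(0): 0={coor,t=3,log=q}
step 24 propose(0,'w'): 0={coor,t=4,log=q}
step 25 timeout(0): 0={coor,t=5,log=q}
step 26 deliver 0→4: 4={part,t=2,log=q}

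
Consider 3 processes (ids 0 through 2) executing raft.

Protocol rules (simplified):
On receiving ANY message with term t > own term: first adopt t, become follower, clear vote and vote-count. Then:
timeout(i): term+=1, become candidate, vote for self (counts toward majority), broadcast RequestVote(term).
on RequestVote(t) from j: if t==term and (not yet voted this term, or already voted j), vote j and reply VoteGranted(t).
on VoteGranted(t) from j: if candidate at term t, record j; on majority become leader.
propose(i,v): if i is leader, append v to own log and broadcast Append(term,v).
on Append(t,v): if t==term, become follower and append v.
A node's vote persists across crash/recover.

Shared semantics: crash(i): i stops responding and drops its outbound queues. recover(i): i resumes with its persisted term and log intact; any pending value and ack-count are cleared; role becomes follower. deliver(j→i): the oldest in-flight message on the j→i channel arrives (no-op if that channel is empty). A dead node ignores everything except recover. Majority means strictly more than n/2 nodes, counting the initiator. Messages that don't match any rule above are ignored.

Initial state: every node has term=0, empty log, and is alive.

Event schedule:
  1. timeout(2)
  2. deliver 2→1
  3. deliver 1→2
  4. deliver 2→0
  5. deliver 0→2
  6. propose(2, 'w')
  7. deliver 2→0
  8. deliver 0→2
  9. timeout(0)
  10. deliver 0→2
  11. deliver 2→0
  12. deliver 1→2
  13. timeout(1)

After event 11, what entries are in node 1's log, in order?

[1] timeout(2) → N2(cand t1 [-])
[2] deliver 2→1 → N1(foll t1 [-])
[3] deliver 1→2 → N2(lead t1 [-])
[4] deliver 2→0 → N0(foll t1 [-])
[5] deliver 0→2 → ∅
[6] propose(2,'w') → N2(lead t1 [w])
[7] deliver 2→0 → N0(foll t1 [w])
[8] deliver 0→2 → ∅
[9] timeout(0) → N0(cand t2 [w])
[10] deliver 0→2 → N2(foll t2 [w])
[11] deliver 2→0 → N0(lead t2 [w])

empty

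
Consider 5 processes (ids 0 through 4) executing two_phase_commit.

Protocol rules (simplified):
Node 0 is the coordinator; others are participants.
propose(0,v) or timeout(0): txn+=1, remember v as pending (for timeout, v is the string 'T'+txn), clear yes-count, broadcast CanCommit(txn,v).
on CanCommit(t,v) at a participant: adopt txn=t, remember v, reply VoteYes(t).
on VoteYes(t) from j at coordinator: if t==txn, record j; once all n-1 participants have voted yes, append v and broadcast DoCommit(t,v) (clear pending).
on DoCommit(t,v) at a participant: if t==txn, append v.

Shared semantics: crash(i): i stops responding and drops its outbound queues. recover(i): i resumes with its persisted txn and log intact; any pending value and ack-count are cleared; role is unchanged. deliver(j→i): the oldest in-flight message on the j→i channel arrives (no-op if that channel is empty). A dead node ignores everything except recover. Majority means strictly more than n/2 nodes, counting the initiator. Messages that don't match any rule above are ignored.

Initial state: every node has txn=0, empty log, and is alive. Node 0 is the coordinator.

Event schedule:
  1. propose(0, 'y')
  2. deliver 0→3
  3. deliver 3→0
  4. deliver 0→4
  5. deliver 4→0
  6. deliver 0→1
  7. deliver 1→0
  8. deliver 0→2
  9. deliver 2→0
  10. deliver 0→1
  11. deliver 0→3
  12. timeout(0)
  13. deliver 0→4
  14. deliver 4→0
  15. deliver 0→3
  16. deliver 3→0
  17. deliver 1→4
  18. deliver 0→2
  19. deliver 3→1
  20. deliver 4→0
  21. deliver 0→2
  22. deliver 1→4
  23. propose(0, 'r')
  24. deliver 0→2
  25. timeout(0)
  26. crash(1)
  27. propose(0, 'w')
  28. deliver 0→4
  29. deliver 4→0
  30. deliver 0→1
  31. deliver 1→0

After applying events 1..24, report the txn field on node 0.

3

[1] propose(0,'y') → N0(coor t1 [-])
[2] deliver 0→3 → N3(part t1 [-])
[3] deliver 3→0 → ∅
[4] deliver 0→4 → N4(part t1 [-])
[5] deliver 4→0 → ∅
[6] deliver 0→1 → N1(part t1 [-])
[7] deliver 1→0 → ∅
[8] deliver 0→2 → N2(part t1 [-])
[9] deliver 2→0 → N0(coor t1 [y])
[10] deliver 0→1 → N1(part t1 [y])
[11] deliver 0→3 → N3(part t1 [y])
[12] timeout(0) → N0(coor t2 [y])
[13] deliver 0→4 → N4(part t1 [y])
[14] deliver 4→0 → ∅
[15] deliver 0→3 → N3(part t2 [y])
[16] deliver 3→0 → ∅
[17] deliver 1→4 → ∅
[18] deliver 0→2 → N2(part t1 [y])
[19] deliver 3→1 → ∅
[20] deliver 4→0 → ∅
[21] deliver 0→2 → N2(part t2 [y])
[22] deliver 1→4 → ∅
[23] propose(0,'r') → N0(coor t3 [y])
[24] deliver 0→2 → N2(part t3 [y])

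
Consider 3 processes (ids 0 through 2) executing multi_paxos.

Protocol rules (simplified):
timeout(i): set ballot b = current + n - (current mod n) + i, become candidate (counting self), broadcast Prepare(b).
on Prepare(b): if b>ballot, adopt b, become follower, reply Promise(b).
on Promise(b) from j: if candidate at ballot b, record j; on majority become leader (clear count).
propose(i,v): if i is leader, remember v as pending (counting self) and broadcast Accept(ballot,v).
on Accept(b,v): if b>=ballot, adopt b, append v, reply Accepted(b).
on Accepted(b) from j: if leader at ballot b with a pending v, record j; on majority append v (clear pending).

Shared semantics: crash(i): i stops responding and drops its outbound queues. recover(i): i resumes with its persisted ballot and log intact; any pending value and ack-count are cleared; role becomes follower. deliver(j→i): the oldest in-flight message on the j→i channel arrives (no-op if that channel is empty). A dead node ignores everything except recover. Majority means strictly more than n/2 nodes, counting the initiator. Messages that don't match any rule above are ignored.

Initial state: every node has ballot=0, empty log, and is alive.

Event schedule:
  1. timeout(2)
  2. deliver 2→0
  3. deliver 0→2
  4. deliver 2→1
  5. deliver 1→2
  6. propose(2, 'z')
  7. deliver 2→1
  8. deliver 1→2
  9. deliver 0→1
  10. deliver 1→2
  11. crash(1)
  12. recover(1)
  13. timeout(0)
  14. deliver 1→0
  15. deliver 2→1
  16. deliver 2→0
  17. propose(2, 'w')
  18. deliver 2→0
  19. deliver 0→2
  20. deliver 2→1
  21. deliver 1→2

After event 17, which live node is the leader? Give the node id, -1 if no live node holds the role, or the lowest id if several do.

step 1 timeout(2): 2={cand,b=5,log=-}
step 2 deliver 2→0: 0={foll,b=5,log=-}
step 3 deliver 0→2: 2={lead,b=5,log=-}
step 4 deliver 2→1: 1={foll,b=5,log=-}
step 5 deliver 1→2: —
step 6 propose(2,'z'): —
step 7 deliver 2→1: 1={foll,b=5,log=z}
step 8 deliver 1→2: 2={lead,b=5,log=z}
step 9 deliver 0→1: —
step 10 deliver 1→2: —
step 11 crash(1): 1={✗foll,b=5,log=z}
step 12 recover(1): 1={foll,b=5,log=z}
step 13 timeout(0): 0={cand,b=6,log=-}
step 14 deliver 1→0: —
step 15 deliver 2→1: —
step 16 deliver 2→0: —
step 17 propose(2,'w'): —

2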